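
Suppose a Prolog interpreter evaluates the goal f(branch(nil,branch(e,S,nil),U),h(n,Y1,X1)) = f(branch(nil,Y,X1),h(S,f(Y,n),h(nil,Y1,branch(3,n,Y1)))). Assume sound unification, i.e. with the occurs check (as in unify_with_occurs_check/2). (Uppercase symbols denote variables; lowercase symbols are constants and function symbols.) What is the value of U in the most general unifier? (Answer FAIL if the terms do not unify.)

Decompose f/2: branch(nil,branch(e,S,nil),U) = branch(nil,Y,X1),  h(n,Y1,X1) = h(S,f(Y,n),h(nil,Y1,branch(3,n,Y1))).
Decompose branch/3: nil = nil,  branch(e,S,nil) = Y,  U = X1.
Delete trivial equation nil = nil.
Bind Y := branch(e,S,nil); substituting into the one remaining equation that mentions Y gives: h(n,Y1,X1) = h(S,f(branch(e,S,nil),n),h(nil,Y1,branch(3,n,Y1))).
Bind U := X1; no other remaining equation mentions U.
Decompose h/3: n = S,  Y1 = f(branch(e,S,nil),n),  X1 = h(nil,Y1,branch(3,n,Y1)).
Bind S := n; substituting into the one remaining equation that mentions S gives: Y1 = f(branch(e,n,nil),n). Substituting into the earlier binding gives Y := branch(e,n,nil).
Bind Y1 := f(branch(e,n,nil),n); substituting into the remaining equation gives: X1 = h(nil,f(branch(e,n,nil),n),branch(3,n,f(branch(e,n,nil),n))).
Bind X1 := h(nil,f(branch(e,n,nil),n),branch(3,n,f(branch(e,n,nil),n))). Substituting into the earlier binding gives U := h(nil,f(branch(e,n,nil),n),branch(3,n,f(branch(e,n,nil),n))).
MGU = { Y ↦ branch(e,n,nil), U ↦ h(nil,f(branch(e,n,nil),n),branch(3,n,f(branch(e,n,nil),n))), S ↦ n, Y1 ↦ f(branch(e,n,nil),n), X1 ↦ h(nil,f(branch(e,n,nil),n),branch(3,n,f(branch(e,n,nil),n))) }, so U ↦ h(nil,f(branch(e,n,nil),n),branch(3,n,f(branch(e,n,nil),n))).

h(nil,f(branch(e,n,nil),n),branch(3,n,f(branch(e,n,nil),n)))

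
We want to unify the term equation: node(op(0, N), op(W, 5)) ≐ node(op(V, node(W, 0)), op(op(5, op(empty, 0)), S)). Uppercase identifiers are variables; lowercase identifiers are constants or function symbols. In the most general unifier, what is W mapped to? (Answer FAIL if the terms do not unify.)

Decompose node/2: op(0, N) ≐ op(V, node(W, 0)),  op(W, 5) ≐ op(op(5, op(empty, 0)), S).
Decompose op/2: 0 ≐ V,  N ≐ node(W, 0).
Bind V := 0; no other remaining equation mentions V.
Bind N := node(W, 0); no other remaining equation mentions N.
Decompose op/2: W ≐ op(5, op(empty, 0)),  5 ≐ S.
Bind W := op(5, op(empty, 0)); no other remaining equation mentions W. Substituting into the earlier binding gives N := node(op(5, op(empty, 0)), 0).
Bind S := 5.
MGU = { V -> 0, N -> node(op(5, op(empty, 0)), 0), W -> op(5, op(empty, 0)), S -> 5 }, so W -> op(5, op(empty, 0)).

op(5, op(empty, 0))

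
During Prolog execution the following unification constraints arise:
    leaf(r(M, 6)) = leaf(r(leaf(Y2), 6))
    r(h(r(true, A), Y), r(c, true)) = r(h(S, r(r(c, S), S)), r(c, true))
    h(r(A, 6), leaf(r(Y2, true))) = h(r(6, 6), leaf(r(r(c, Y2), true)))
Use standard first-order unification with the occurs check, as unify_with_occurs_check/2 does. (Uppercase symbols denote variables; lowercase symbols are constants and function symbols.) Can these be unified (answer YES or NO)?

Decompose leaf/1: r(M, 6) = r(leaf(Y2), 6).
Decompose r/2: M = leaf(Y2),  6 = 6.
Bind M := leaf(Y2); no other remaining equation mentions M.
Delete trivial equation 6 = 6.
Decompose r/2: h(r(true, A), Y) = h(S, r(r(c, S), S)),  r(c, true) = r(c, true).
Decompose h/2: r(true, A) = S,  Y = r(r(c, S), S).
Bind S := r(true, A); substituting into the one remaining equation that mentions S gives: Y = r(r(c, r(true, A)), r(true, A)).
Bind Y := r(r(c, r(true, A)), r(true, A)); no other remaining equation mentions Y.
Delete trivial equation r(c, true) = r(c, true).
Decompose h/2: r(A, 6) = r(6, 6),  leaf(r(Y2, true)) = leaf(r(r(c, Y2), true)).
Decompose r/2: A = 6,  6 = 6.
Bind A := 6; no other remaining equation mentions A. Substituting into the earlier bindings gives S := r(true, 6), Y := r(r(c, r(true, 6)), r(true, 6)).
Delete trivial equation 6 = 6.
Decompose leaf/1: r(Y2, true) = r(r(c, Y2), true).
Decompose r/2: Y2 = r(c, Y2),  true = true.
Occurs check fails: Y2 occurs in r(c, Y2); the equation Y2 = r(c, Y2) has no finite solution.

NO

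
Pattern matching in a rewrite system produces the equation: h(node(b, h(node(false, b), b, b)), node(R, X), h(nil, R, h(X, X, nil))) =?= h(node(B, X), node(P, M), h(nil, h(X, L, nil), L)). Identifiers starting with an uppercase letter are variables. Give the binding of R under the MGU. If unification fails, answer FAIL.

h(h(node(false, b), b, b), h(h(node(false, b), b, b), h(node(false, b), b, b), nil), nil)

Decompose h/3: node(b, h(node(false, b), b, b)) =?= node(B, X),  node(R, X) =?= node(P, M),  h(nil, R, h(X, X, nil)) =?= h(nil, h(X, L, nil), L).
Decompose node/2: b =?= B,  h(node(false, b), b, b) =?= X.
Bind B := b; no other remaining equation mentions B.
Bind X := h(node(false, b), b, b); substituting into the remaining equations gives: node(R, h(node(false, b), b, b)) =?= node(P, M),  h(nil, R, h(h(node(false, b), b, b), h(node(false, b), b, b), nil)) =?= h(nil, h(h(node(false, b), b, b), L, nil), L).
Decompose node/2: R =?= P,  h(node(false, b), b, b) =?= M.
Bind R := P; substituting into the one remaining equation that mentions R gives: h(nil, P, h(h(node(false, b), b, b), h(node(false, b), b, b), nil)) =?= h(nil, h(h(node(false, b), b, b), L, nil), L).
Bind M := h(node(false, b), b, b); no other remaining equation mentions M.
Decompose h/3: nil =?= nil,  P =?= h(h(node(false, b), b, b), L, nil),  h(h(node(false, b), b, b), h(node(false, b), b, b), nil) =?= L.
Delete trivial equation nil =?= nil.
Bind P := h(h(node(false, b), b, b), L, nil); no other remaining equation mentions P. Substituting into the earlier binding gives R := h(h(node(false, b), b, b), L, nil).
Bind L := h(h(node(false, b), b, b), h(node(false, b), b, b), nil). Substituting into the earlier bindings gives R := h(h(node(false, b), b, b), h(h(node(false, b), b, b), h(node(false, b), b, b), nil), nil), P := h(h(node(false, b), b, b), h(h(node(false, b), b, b), h(node(false, b), b, b), nil), nil).
MGU = { B ↦ b, X ↦ h(node(false, b), b, b), R ↦ h(h(node(false, b), b, b), h(h(node(false, b), b, b), h(node(false, b), b, b), nil), nil), M ↦ h(node(false, b), b, b), P ↦ h(h(node(false, b), b, b), h(h(node(false, b), b, b), h(node(false, b), b, b), nil), nil), L ↦ h(h(node(false, b), b, b), h(node(false, b), b, b), nil) }, so R ↦ h(h(node(false, b), b, b), h(h(node(false, b), b, b), h(node(false, b), b, b), nil), nil).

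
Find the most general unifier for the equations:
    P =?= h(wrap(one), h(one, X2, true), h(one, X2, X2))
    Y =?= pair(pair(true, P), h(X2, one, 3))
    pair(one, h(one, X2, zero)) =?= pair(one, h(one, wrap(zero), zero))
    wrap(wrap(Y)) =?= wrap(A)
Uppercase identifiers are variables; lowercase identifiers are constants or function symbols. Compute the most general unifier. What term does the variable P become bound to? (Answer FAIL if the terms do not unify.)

Bind P := h(wrap(one), h(one, X2, true), h(one, X2, X2)); substituting into the one remaining equation that mentions P gives: Y =?= pair(pair(true, h(wrap(one), h(one, X2, true), h(one, X2, X2))), h(X2, one, 3)).
Bind Y := pair(pair(true, h(wrap(one), h(one, X2, true), h(one, X2, X2))), h(X2, one, 3)); substituting into the one remaining equation that mentions Y gives: wrap(wrap(pair(pair(true, h(wrap(one), h(one, X2, true), h(one, X2, X2))), h(X2, one, 3)))) =?= wrap(A).
Decompose pair/2: one =?= one,  h(one, X2, zero) =?= h(one, wrap(zero), zero).
Delete trivial equation one =?= one.
Decompose h/3: one =?= one,  X2 =?= wrap(zero),  zero =?= zero.
Delete trivial equation one =?= one.
Bind X2 := wrap(zero); substituting into the one remaining equation that mentions X2 gives: wrap(wrap(pair(pair(true, h(wrap(one), h(one, wrap(zero), true), h(one, wrap(zero), wrap(zero)))), h(wrap(zero), one, 3)))) =?= wrap(A). Substituting into the earlier bindings gives P := h(wrap(one), h(one, wrap(zero), true), h(one, wrap(zero), wrap(zero))), Y := pair(pair(true, h(wrap(one), h(one, wrap(zero), true), h(one, wrap(zero), wrap(zero)))), h(wrap(zero), one, 3)).
Delete trivial equation zero =?= zero.
Decompose wrap/1: wrap(pair(pair(true, h(wrap(one), h(one, wrap(zero), true), h(one, wrap(zero), wrap(zero)))), h(wrap(zero), one, 3))) =?= A.
Bind A := wrap(pair(pair(true, h(wrap(one), h(one, wrap(zero), true), h(one, wrap(zero), wrap(zero)))), h(wrap(zero), one, 3))).
MGU = { P ↦ h(wrap(one), h(one, wrap(zero), true), h(one, wrap(zero), wrap(zero))), Y ↦ pair(pair(true, h(wrap(one), h(one, wrap(zero), true), h(one, wrap(zero), wrap(zero)))), h(wrap(zero), one, 3)), X2 ↦ wrap(zero), A ↦ wrap(pair(pair(true, h(wrap(one), h(one, wrap(zero), true), h(one, wrap(zero), wrap(zero)))), h(wrap(zero), one, 3))) }, so P ↦ h(wrap(one), h(one, wrap(zero), true), h(one, wrap(zero), wrap(zero))).

h(wrap(one), h(one, wrap(zero), true), h(one, wrap(zero), wrap(zero)))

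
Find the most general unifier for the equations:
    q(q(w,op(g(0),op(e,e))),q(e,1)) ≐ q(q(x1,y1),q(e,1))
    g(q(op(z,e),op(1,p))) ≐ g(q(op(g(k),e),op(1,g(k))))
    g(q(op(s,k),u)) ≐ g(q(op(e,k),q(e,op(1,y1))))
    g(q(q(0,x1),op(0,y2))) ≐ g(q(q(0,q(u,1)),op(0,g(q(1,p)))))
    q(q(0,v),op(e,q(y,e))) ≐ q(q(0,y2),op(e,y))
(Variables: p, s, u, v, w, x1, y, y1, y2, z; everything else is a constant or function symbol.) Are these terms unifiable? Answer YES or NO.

NO

Decompose q/2: q(w,op(g(0),op(e,e))) ≐ q(x1,y1),  q(e,1) ≐ q(e,1).
Decompose q/2: w ≐ x1,  op(g(0),op(e,e)) ≐ y1.
Bind w := x1; no other remaining equation mentions w.
Bind y1 := op(g(0),op(e,e)); substituting into the one remaining equation that mentions y1 gives: g(q(op(s,k),u)) ≐ g(q(op(e,k),q(e,op(1,op(g(0),op(e,e)))))).
Delete trivial equation q(e,1) ≐ q(e,1).
Decompose g/1: q(op(z,e),op(1,p)) ≐ q(op(g(k),e),op(1,g(k))).
Decompose q/2: op(z,e) ≐ op(g(k),e),  op(1,p) ≐ op(1,g(k)).
Decompose op/2: z ≐ g(k),  e ≐ e.
Bind z := g(k); no other remaining equation mentions z.
Delete trivial equation e ≐ e.
Decompose op/2: 1 ≐ 1,  p ≐ g(k).
Delete trivial equation 1 ≐ 1.
Bind p := g(k); substituting into the one remaining equation that mentions p gives: g(q(q(0,x1),op(0,y2))) ≐ g(q(q(0,q(u,1)),op(0,g(q(1,g(k)))))).
Decompose g/1: q(op(s,k),u) ≐ q(op(e,k),q(e,op(1,op(g(0),op(e,e))))).
Decompose q/2: op(s,k) ≐ op(e,k),  u ≐ q(e,op(1,op(g(0),op(e,e)))).
Decompose op/2: s ≐ e,  k ≐ k.
Bind s := e; no other remaining equation mentions s.
Delete trivial equation k ≐ k.
Bind u := q(e,op(1,op(g(0),op(e,e)))); substituting into the one remaining equation that mentions u gives: g(q(q(0,x1),op(0,y2))) ≐ g(q(q(0,q(q(e,op(1,op(g(0),op(e,e)))),1)),op(0,g(q(1,g(k)))))).
Decompose g/1: q(q(0,x1),op(0,y2)) ≐ q(q(0,q(q(e,op(1,op(g(0),op(e,e)))),1)),op(0,g(q(1,g(k))))).
Decompose q/2: q(0,x1) ≐ q(0,q(q(e,op(1,op(g(0),op(e,e)))),1)),  op(0,y2) ≐ op(0,g(q(1,g(k)))).
Decompose q/2: 0 ≐ 0,  x1 ≐ q(q(e,op(1,op(g(0),op(e,e)))),1).
Delete trivial equation 0 ≐ 0.
Bind x1 := q(q(e,op(1,op(g(0),op(e,e)))),1); no other remaining equation mentions x1. Substituting into the earlier binding gives w := q(q(e,op(1,op(g(0),op(e,e)))),1).
Decompose op/2: 0 ≐ 0,  y2 ≐ g(q(1,g(k))).
Delete trivial equation 0 ≐ 0.
Bind y2 := g(q(1,g(k))); substituting into the remaining equation gives: q(q(0,v),op(e,q(y,e))) ≐ q(q(0,g(q(1,g(k)))),op(e,y)).
Decompose q/2: q(0,v) ≐ q(0,g(q(1,g(k)))),  op(e,q(y,e)) ≐ op(e,y).
Decompose q/2: 0 ≐ 0,  v ≐ g(q(1,g(k))).
Delete trivial equation 0 ≐ 0.
Bind v := g(q(1,g(k))); no other remaining equation mentions v.
Decompose op/2: e ≐ e,  q(y,e) ≐ y.
Delete trivial equation e ≐ e.
Occurs check fails: y occurs in q(y,e); the equation y ≐ q(y,e) has no finite solution.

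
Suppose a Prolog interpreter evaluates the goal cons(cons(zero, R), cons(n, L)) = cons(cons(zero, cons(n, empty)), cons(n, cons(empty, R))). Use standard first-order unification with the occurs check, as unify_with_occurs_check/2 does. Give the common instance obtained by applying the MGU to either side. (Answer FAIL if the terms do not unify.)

Decompose cons/2: cons(zero, R) = cons(zero, cons(n, empty)),  cons(n, L) = cons(n, cons(empty, R)).
Decompose cons/2: zero = zero,  R = cons(n, empty).
Delete trivial equation zero = zero.
Bind R := cons(n, empty); substituting into the remaining equation gives: cons(n, L) = cons(n, cons(empty, cons(n, empty))).
Decompose cons/2: n = n,  L = cons(empty, cons(n, empty)).
Delete trivial equation n = n.
Bind L := cons(empty, cons(n, empty)).
Applying the MGU to either side gives cons(cons(zero, cons(n, empty)), cons(n, cons(empty, cons(n, empty)))).

cons(cons(zero, cons(n, empty)), cons(n, cons(empty, cons(n, empty))))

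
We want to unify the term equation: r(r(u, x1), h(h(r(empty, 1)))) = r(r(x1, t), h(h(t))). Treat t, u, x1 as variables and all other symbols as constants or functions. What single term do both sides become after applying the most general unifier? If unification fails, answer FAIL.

Decompose r/2: r(u, x1) = r(x1, t),  h(h(r(empty, 1))) = h(h(t)).
Decompose r/2: u = x1,  x1 = t.
Bind u := x1; no other remaining equation mentions u.
Bind x1 := t; no other remaining equation mentions x1. Substituting into the earlier binding gives u := t.
Decompose h/1: h(r(empty, 1)) = h(t).
Decompose h/1: r(empty, 1) = t.
Bind t := r(empty, 1). Substituting into the earlier bindings gives u := r(empty, 1), x1 := r(empty, 1).
Applying the MGU to either side gives r(r(r(empty, 1), r(empty, 1)), h(h(r(empty, 1)))).

r(r(r(empty, 1), r(empty, 1)), h(h(r(empty, 1))))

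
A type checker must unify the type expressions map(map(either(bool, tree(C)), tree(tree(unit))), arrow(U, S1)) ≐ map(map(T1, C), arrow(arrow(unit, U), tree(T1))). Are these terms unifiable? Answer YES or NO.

NO

Decompose map/2: map(either(bool, tree(C)), tree(tree(unit))) ≐ map(T1, C),  arrow(U, S1) ≐ arrow(arrow(unit, U), tree(T1)).
Decompose map/2: either(bool, tree(C)) ≐ T1,  tree(tree(unit)) ≐ C.
Bind T1 := either(bool, tree(C)); substituting into the one remaining equation that mentions T1 gives: arrow(U, S1) ≐ arrow(arrow(unit, U), tree(either(bool, tree(C)))).
Bind C := tree(tree(unit)); substituting into the remaining equation gives: arrow(U, S1) ≐ arrow(arrow(unit, U), tree(either(bool, tree(tree(tree(unit)))))). Substituting into the earlier binding gives T1 := either(bool, tree(tree(tree(unit)))).
Decompose arrow/2: U ≐ arrow(unit, U),  S1 ≐ tree(either(bool, tree(tree(tree(unit))))).
Occurs check fails: U occurs in arrow(unit, U); the equation U ≐ arrow(unit, U) has no finite solution.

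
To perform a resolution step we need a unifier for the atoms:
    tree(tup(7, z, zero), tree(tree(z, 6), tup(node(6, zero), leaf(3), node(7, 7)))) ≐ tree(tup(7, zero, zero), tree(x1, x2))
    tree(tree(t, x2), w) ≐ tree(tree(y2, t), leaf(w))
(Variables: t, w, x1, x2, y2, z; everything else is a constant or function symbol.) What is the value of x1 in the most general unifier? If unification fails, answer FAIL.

FAIL

Decompose tree/2: tup(7, z, zero) ≐ tup(7, zero, zero),  tree(tree(z, 6), tup(node(6, zero), leaf(3), node(7, 7))) ≐ tree(x1, x2).
Decompose tup/3: 7 ≐ 7,  z ≐ zero,  zero ≐ zero.
Delete trivial equation 7 ≐ 7.
Bind z := zero; substituting into the one remaining equation that mentions z gives: tree(tree(zero, 6), tup(node(6, zero), leaf(3), node(7, 7))) ≐ tree(x1, x2).
Delete trivial equation zero ≐ zero.
Decompose tree/2: tree(zero, 6) ≐ x1,  tup(node(6, zero), leaf(3), node(7, 7)) ≐ x2.
Bind x1 := tree(zero, 6); no other remaining equation mentions x1.
Bind x2 := tup(node(6, zero), leaf(3), node(7, 7)); substituting into the remaining equation gives: tree(tree(t, tup(node(6, zero), leaf(3), node(7, 7))), w) ≐ tree(tree(y2, t), leaf(w)).
Decompose tree/2: tree(t, tup(node(6, zero), leaf(3), node(7, 7))) ≐ tree(y2, t),  w ≐ leaf(w).
Decompose tree/2: t ≐ y2,  tup(node(6, zero), leaf(3), node(7, 7)) ≐ t.
Bind t := y2; substituting into the one remaining equation that mentions t gives: tup(node(6, zero), leaf(3), node(7, 7)) ≐ y2.
Bind y2 := tup(node(6, zero), leaf(3), node(7, 7)); no other remaining equation mentions y2. Substituting into the earlier binding gives t := tup(node(6, zero), leaf(3), node(7, 7)).
Occurs check fails: w occurs in leaf(w); the equation w ≐ leaf(w) has no finite solution.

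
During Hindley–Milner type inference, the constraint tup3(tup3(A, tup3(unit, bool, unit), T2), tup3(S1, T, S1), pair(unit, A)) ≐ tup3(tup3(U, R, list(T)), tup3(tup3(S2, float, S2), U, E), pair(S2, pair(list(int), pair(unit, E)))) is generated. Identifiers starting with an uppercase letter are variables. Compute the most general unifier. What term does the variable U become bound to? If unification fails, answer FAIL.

Decompose tup3/3: tup3(A, tup3(unit, bool, unit), T2) ≐ tup3(U, R, list(T)),  tup3(S1, T, S1) ≐ tup3(tup3(S2, float, S2), U, E),  pair(unit, A) ≐ pair(S2, pair(list(int), pair(unit, E))).
Decompose tup3/3: A ≐ U,  tup3(unit, bool, unit) ≐ R,  T2 ≐ list(T).
Bind A := U; substituting into the one remaining equation that mentions A gives: pair(unit, U) ≐ pair(S2, pair(list(int), pair(unit, E))).
Bind R := tup3(unit, bool, unit); no other remaining equation mentions R.
Bind T2 := list(T); no other remaining equation mentions T2.
Decompose tup3/3: S1 ≐ tup3(S2, float, S2),  T ≐ U,  S1 ≐ E.
Bind S1 := tup3(S2, float, S2); substituting into the one remaining equation that mentions S1 gives: tup3(S2, float, S2) ≐ E.
Bind T := U; no other remaining equation mentions T. Substituting into the earlier binding gives T2 := list(U).
Bind E := tup3(S2, float, S2); substituting into the remaining equation gives: pair(unit, U) ≐ pair(S2, pair(list(int), pair(unit, tup3(S2, float, S2)))).
Decompose pair/2: unit ≐ S2,  U ≐ pair(list(int), pair(unit, tup3(S2, float, S2))).
Bind S2 := unit; substituting into the remaining equation gives: U ≐ pair(list(int), pair(unit, tup3(unit, float, unit))). Substituting into the earlier bindings gives S1 := tup3(unit, float, unit), E := tup3(unit, float, unit).
Bind U := pair(list(int), pair(unit, tup3(unit, float, unit))). Substituting into the earlier bindings gives A := pair(list(int), pair(unit, tup3(unit, float, unit))), T2 := list(pair(list(int), pair(unit, tup3(unit, float, unit)))), T := pair(list(int), pair(unit, tup3(unit, float, unit))).
MGU = { A ↦ pair(list(int), pair(unit, tup3(unit, float, unit))), R ↦ tup3(unit, bool, unit), T2 ↦ list(pair(list(int), pair(unit, tup3(unit, float, unit)))), S1 ↦ tup3(unit, float, unit), T ↦ pair(list(int), pair(unit, tup3(unit, float, unit))), E ↦ tup3(unit, float, unit), S2 ↦ unit, U ↦ pair(list(int), pair(unit, tup3(unit, float, unit))) }, so U ↦ pair(list(int), pair(unit, tup3(unit, float, unit))).

pair(list(int), pair(unit, tup3(unit, float, unit)))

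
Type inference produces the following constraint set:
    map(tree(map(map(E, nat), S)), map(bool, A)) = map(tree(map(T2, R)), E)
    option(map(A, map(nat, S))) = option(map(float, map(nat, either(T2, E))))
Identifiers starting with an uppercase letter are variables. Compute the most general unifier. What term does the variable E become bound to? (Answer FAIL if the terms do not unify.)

Decompose map/2: tree(map(map(E, nat), S)) = tree(map(T2, R)),  map(bool, A) = E.
Decompose tree/1: map(map(E, nat), S) = map(T2, R).
Decompose map/2: map(E, nat) = T2,  S = R.
Bind T2 := map(E, nat); substituting into the one remaining equation that mentions T2 gives: option(map(A, map(nat, S))) = option(map(float, map(nat, either(map(E, nat), E)))).
Bind S := R; substituting into the one remaining equation that mentions S gives: option(map(A, map(nat, R))) = option(map(float, map(nat, either(map(E, nat), E)))).
Bind E := map(bool, A); substituting into the remaining equation gives: option(map(A, map(nat, R))) = option(map(float, map(nat, either(map(map(bool, A), nat), map(bool, A))))). Substituting into the earlier binding gives T2 := map(map(bool, A), nat).
Decompose option/1: map(A, map(nat, R)) = map(float, map(nat, either(map(map(bool, A), nat), map(bool, A)))).
Decompose map/2: A = float,  map(nat, R) = map(nat, either(map(map(bool, A), nat), map(bool, A))).
Bind A := float; substituting into the remaining equation gives: map(nat, R) = map(nat, either(map(map(bool, float), nat), map(bool, float))). Substituting into the earlier bindings gives T2 := map(map(bool, float), nat), E := map(bool, float).
Decompose map/2: nat = nat,  R = either(map(map(bool, float), nat), map(bool, float)).
Delete trivial equation nat = nat.
Bind R := either(map(map(bool, float), nat), map(bool, float)). Substituting into the earlier binding gives S := either(map(map(bool, float), nat), map(bool, float)).
MGU = { T2 := map(map(bool, float), nat), S := either(map(map(bool, float), nat), map(bool, float)), E := map(bool, float), A := float, R := either(map(map(bool, float), nat), map(bool, float)) }, so E := map(bool, float).

map(bool, float)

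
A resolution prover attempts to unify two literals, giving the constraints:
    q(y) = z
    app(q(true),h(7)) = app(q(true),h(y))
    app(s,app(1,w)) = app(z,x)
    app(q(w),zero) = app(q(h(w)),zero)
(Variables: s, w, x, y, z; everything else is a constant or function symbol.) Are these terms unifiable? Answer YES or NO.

NO

Bind z := q(y); substituting into the one remaining equation that mentions z gives: app(s,app(1,w)) = app(q(y),x).
Decompose app/2: q(true) = q(true),  h(7) = h(y).
Delete trivial equation q(true) = q(true).
Decompose h/1: 7 = y.
Bind y := 7; substituting into the one remaining equation that mentions y gives: app(s,app(1,w)) = app(q(7),x). Substituting into the earlier binding gives z := q(7).
Decompose app/2: s = q(7),  app(1,w) = x.
Bind s := q(7); no other remaining equation mentions s.
Bind x := app(1,w); no other remaining equation mentions x.
Decompose app/2: q(w) = q(h(w)),  zero = zero.
Decompose q/1: w = h(w).
Occurs check fails: w occurs in h(w); the equation w = h(w) has no finite solution.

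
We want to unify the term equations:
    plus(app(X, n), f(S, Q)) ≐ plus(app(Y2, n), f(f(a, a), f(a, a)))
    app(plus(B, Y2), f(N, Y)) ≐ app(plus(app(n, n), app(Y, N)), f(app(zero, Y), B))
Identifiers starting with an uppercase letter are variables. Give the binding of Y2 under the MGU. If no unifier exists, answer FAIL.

app(app(n, n), app(zero, app(n, n)))

Decompose plus/2: app(X, n) ≐ app(Y2, n),  f(S, Q) ≐ f(f(a, a), f(a, a)).
Decompose app/2: X ≐ Y2,  n ≐ n.
Bind X := Y2; no other remaining equation mentions X.
Delete trivial equation n ≐ n.
Decompose f/2: S ≐ f(a, a),  Q ≐ f(a, a).
Bind S := f(a, a); no other remaining equation mentions S.
Bind Q := f(a, a); no other remaining equation mentions Q.
Decompose app/2: plus(B, Y2) ≐ plus(app(n, n), app(Y, N)),  f(N, Y) ≐ f(app(zero, Y), B).
Decompose plus/2: B ≐ app(n, n),  Y2 ≐ app(Y, N).
Bind B := app(n, n); substituting into the one remaining equation that mentions B gives: f(N, Y) ≐ f(app(zero, Y), app(n, n)).
Bind Y2 := app(Y, N); no other remaining equation mentions Y2. Substituting into the earlier binding gives X := app(Y, N).
Decompose f/2: N ≐ app(zero, Y),  Y ≐ app(n, n).
Bind N := app(zero, Y); no other remaining equation mentions N. Substituting into the earlier bindings gives X := app(Y, app(zero, Y)), Y2 := app(Y, app(zero, Y)).
Bind Y := app(n, n). Substituting into the earlier bindings gives X := app(app(n, n), app(zero, app(n, n))), Y2 := app(app(n, n), app(zero, app(n, n))), N := app(zero, app(n, n)).
MGU = { X := app(app(n, n), app(zero, app(n, n))), S := f(a, a), Q := f(a, a), B := app(n, n), Y2 := app(app(n, n), app(zero, app(n, n))), N := app(zero, app(n, n)), Y := app(n, n) }, so Y2 := app(app(n, n), app(zero, app(n, n))).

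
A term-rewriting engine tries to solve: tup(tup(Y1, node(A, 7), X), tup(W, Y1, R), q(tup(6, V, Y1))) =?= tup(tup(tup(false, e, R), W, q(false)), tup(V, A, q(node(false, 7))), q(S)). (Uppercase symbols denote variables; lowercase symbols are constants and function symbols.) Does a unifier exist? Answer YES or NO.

YES

Decompose tup/3: tup(Y1, node(A, 7), X) =?= tup(tup(false, e, R), W, q(false)),  tup(W, Y1, R) =?= tup(V, A, q(node(false, 7))),  q(tup(6, V, Y1)) =?= q(S).
Decompose tup/3: Y1 =?= tup(false, e, R),  node(A, 7) =?= W,  X =?= q(false).
Bind Y1 := tup(false, e, R); substituting into the 2 remaining equations that mention Y1 gives: tup(W, tup(false, e, R), R) =?= tup(V, A, q(node(false, 7))),  q(tup(6, V, tup(false, e, R))) =?= q(S).
Bind W := node(A, 7); substituting into the one remaining equation that mentions W gives: tup(node(A, 7), tup(false, e, R), R) =?= tup(V, A, q(node(false, 7))).
Bind X := q(false); no other remaining equation mentions X.
Decompose tup/3: node(A, 7) =?= V,  tup(false, e, R) =?= A,  R =?= q(node(false, 7)).
Bind V := node(A, 7); substituting into the one remaining equation that mentions V gives: q(tup(6, node(A, 7), tup(false, e, R))) =?= q(S).
Bind A := tup(false, e, R); substituting into the one remaining equation that mentions A gives: q(tup(6, node(tup(false, e, R), 7), tup(false, e, R))) =?= q(S). Substituting into the earlier bindings gives W := node(tup(false, e, R), 7), V := node(tup(false, e, R), 7).
Bind R := q(node(false, 7)); substituting into the remaining equation gives: q(tup(6, node(tup(false, e, q(node(false, 7))), 7), tup(false, e, q(node(false, 7))))) =?= q(S). Substituting into the earlier bindings gives Y1 := tup(false, e, q(node(false, 7))), W := node(tup(false, e, q(node(false, 7))), 7), V := node(tup(false, e, q(node(false, 7))), 7), A := tup(false, e, q(node(false, 7))).
Decompose q/1: tup(6, node(tup(false, e, q(node(false, 7))), 7), tup(false, e, q(node(false, 7)))) =?= S.
Bind S := tup(6, node(tup(false, e, q(node(false, 7))), 7), tup(false, e, q(node(false, 7)))).
No equations remain and no clash or occurs-check failure arose, so a unifier exists.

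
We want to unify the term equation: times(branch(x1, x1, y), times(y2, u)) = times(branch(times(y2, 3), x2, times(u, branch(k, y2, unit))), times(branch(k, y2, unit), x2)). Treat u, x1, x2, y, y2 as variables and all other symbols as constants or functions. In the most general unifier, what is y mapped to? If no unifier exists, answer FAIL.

FAIL

Decompose times/2: branch(x1, x1, y) = branch(times(y2, 3), x2, times(u, branch(k, y2, unit))),  times(y2, u) = times(branch(k, y2, unit), x2).
Decompose branch/3: x1 = times(y2, 3),  x1 = x2,  y = times(u, branch(k, y2, unit)).
Bind x1 := times(y2, 3); substituting into the one remaining equation that mentions x1 gives: times(y2, 3) = x2.
Bind x2 := times(y2, 3); substituting into the one remaining equation that mentions x2 gives: times(y2, u) = times(branch(k, y2, unit), times(y2, 3)).
Bind y := times(u, branch(k, y2, unit)); no other remaining equation mentions y.
Decompose times/2: y2 = branch(k, y2, unit),  u = times(y2, 3).
Occurs check fails: y2 occurs in branch(k, y2, unit); the equation y2 = branch(k, y2, unit) has no finite solution.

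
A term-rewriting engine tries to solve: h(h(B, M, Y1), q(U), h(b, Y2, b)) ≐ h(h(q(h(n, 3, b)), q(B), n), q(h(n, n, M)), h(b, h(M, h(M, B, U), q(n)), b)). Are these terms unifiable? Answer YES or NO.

YES

Decompose h/3: h(B, M, Y1) ≐ h(q(h(n, 3, b)), q(B), n),  q(U) ≐ q(h(n, n, M)),  h(b, Y2, b) ≐ h(b, h(M, h(M, B, U), q(n)), b).
Decompose h/3: B ≐ q(h(n, 3, b)),  M ≐ q(B),  Y1 ≐ n.
Bind B := q(h(n, 3, b)); substituting into the 2 remaining equations that mention B gives: M ≐ q(q(h(n, 3, b))),  h(b, Y2, b) ≐ h(b, h(M, h(M, q(h(n, 3, b)), U), q(n)), b).
Bind M := q(q(h(n, 3, b))); substituting into the 2 remaining equations that mention M gives: q(U) ≐ q(h(n, n, q(q(h(n, 3, b))))),  h(b, Y2, b) ≐ h(b, h(q(q(h(n, 3, b))), h(q(q(h(n, 3, b))), q(h(n, 3, b)), U), q(n)), b).
Bind Y1 := n; no other remaining equation mentions Y1.
Decompose q/1: U ≐ h(n, n, q(q(h(n, 3, b)))).
Bind U := h(n, n, q(q(h(n, 3, b)))); substituting into the remaining equation gives: h(b, Y2, b) ≐ h(b, h(q(q(h(n, 3, b))), h(q(q(h(n, 3, b))), q(h(n, 3, b)), h(n, n, q(q(h(n, 3, b))))), q(n)), b).
Decompose h/3: b ≐ b,  Y2 ≐ h(q(q(h(n, 3, b))), h(q(q(h(n, 3, b))), q(h(n, 3, b)), h(n, n, q(q(h(n, 3, b))))), q(n)),  b ≐ b.
Delete trivial equation b ≐ b.
Bind Y2 := h(q(q(h(n, 3, b))), h(q(q(h(n, 3, b))), q(h(n, 3, b)), h(n, n, q(q(h(n, 3, b))))), q(n)); no other remaining equation mentions Y2.
Delete trivial equation b ≐ b.
No equations remain and no clash or occurs-check failure arose, so a unifier exists.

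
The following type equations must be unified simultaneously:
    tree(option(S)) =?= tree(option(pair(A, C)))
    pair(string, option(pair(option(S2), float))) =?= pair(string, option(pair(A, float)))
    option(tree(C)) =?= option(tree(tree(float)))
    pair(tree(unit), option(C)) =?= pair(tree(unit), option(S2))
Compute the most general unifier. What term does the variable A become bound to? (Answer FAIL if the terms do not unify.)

Decompose tree/1: option(S) =?= option(pair(A, C)).
Decompose option/1: S =?= pair(A, C).
Bind S := pair(A, C); no other remaining equation mentions S.
Decompose pair/2: string =?= string,  option(pair(option(S2), float)) =?= option(pair(A, float)).
Delete trivial equation string =?= string.
Decompose option/1: pair(option(S2), float) =?= pair(A, float).
Decompose pair/2: option(S2) =?= A,  float =?= float.
Bind A := option(S2); no other remaining equation mentions A. Substituting into the earlier binding gives S := pair(option(S2), C).
Delete trivial equation float =?= float.
Decompose option/1: tree(C) =?= tree(tree(float)).
Decompose tree/1: C =?= tree(float).
Bind C := tree(float); substituting into the remaining equation gives: pair(tree(unit), option(tree(float))) =?= pair(tree(unit), option(S2)). Substituting into the earlier binding gives S := pair(option(S2), tree(float)).
Decompose pair/2: tree(unit) =?= tree(unit),  option(tree(float)) =?= option(S2).
Delete trivial equation tree(unit) =?= tree(unit).
Decompose option/1: tree(float) =?= S2.
Bind S2 := tree(float). Substituting into the earlier bindings gives S := pair(option(tree(float)), tree(float)), A := option(tree(float)).
MGU = { S := pair(option(tree(float)), tree(float)), A := option(tree(float)), C := tree(float), S2 := tree(float) }, so A := option(tree(float)).

option(tree(float))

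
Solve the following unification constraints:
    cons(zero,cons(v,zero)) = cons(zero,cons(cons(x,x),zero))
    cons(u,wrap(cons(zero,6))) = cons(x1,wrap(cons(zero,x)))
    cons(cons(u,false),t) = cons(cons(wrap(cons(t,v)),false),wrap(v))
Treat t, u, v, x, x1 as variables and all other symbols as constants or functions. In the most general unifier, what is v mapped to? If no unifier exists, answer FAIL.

cons(6,6)

Decompose cons/2: zero = zero,  cons(v,zero) = cons(cons(x,x),zero).
Delete trivial equation zero = zero.
Decompose cons/2: v = cons(x,x),  zero = zero.
Bind v := cons(x,x); substituting into the one remaining equation that mentions v gives: cons(cons(u,false),t) = cons(cons(wrap(cons(t,cons(x,x))),false),wrap(cons(x,x))).
Delete trivial equation zero = zero.
Decompose cons/2: u = x1,  wrap(cons(zero,6)) = wrap(cons(zero,x)).
Bind u := x1; substituting into the one remaining equation that mentions u gives: cons(cons(x1,false),t) = cons(cons(wrap(cons(t,cons(x,x))),false),wrap(cons(x,x))).
Decompose wrap/1: cons(zero,6) = cons(zero,x).
Decompose cons/2: zero = zero,  6 = x.
Delete trivial equation zero = zero.
Bind x := 6; substituting into the remaining equation gives: cons(cons(x1,false),t) = cons(cons(wrap(cons(t,cons(6,6))),false),wrap(cons(6,6))). Substituting into the earlier binding gives v := cons(6,6).
Decompose cons/2: cons(x1,false) = cons(wrap(cons(t,cons(6,6))),false),  t = wrap(cons(6,6)).
Decompose cons/2: x1 = wrap(cons(t,cons(6,6))),  false = false.
Bind x1 := wrap(cons(t,cons(6,6))); no other remaining equation mentions x1. Substituting into the earlier binding gives u := wrap(cons(t,cons(6,6))).
Delete trivial equation false = false.
Bind t := wrap(cons(6,6)). Substituting into the earlier bindings gives u := wrap(cons(wrap(cons(6,6)),cons(6,6))), x1 := wrap(cons(wrap(cons(6,6)),cons(6,6))).
MGU = { v := cons(6,6), u := wrap(cons(wrap(cons(6,6)),cons(6,6))), x := 6, x1 := wrap(cons(wrap(cons(6,6)),cons(6,6))), t := wrap(cons(6,6)) }, so v := cons(6,6).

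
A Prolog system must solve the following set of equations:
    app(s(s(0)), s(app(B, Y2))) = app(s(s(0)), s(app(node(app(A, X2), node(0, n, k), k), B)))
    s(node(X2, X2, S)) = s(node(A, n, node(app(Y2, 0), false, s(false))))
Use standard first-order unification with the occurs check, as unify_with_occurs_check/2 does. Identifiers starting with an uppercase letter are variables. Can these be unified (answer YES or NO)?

Decompose app/2: s(s(0)) = s(s(0)),  s(app(B, Y2)) = s(app(node(app(A, X2), node(0, n, k), k), B)).
Delete trivial equation s(s(0)) = s(s(0)).
Decompose s/1: app(B, Y2) = app(node(app(A, X2), node(0, n, k), k), B).
Decompose app/2: B = node(app(A, X2), node(0, n, k), k),  Y2 = B.
Bind B := node(app(A, X2), node(0, n, k), k); substituting into the one remaining equation that mentions B gives: Y2 = node(app(A, X2), node(0, n, k), k).
Bind Y2 := node(app(A, X2), node(0, n, k), k); substituting into the remaining equation gives: s(node(X2, X2, S)) = s(node(A, n, node(app(node(app(A, X2), node(0, n, k), k), 0), false, s(false)))).
Decompose s/1: node(X2, X2, S) = node(A, n, node(app(node(app(A, X2), node(0, n, k), k), 0), false, s(false))).
Decompose node/3: X2 = A,  X2 = n,  S = node(app(node(app(A, X2), node(0, n, k), k), 0), false, s(false)).
Bind X2 := A; substituting into the remaining equations gives: A = n,  S = node(app(node(app(A, A), node(0, n, k), k), 0), false, s(false)). Substituting into the earlier bindings gives B := node(app(A, A), node(0, n, k), k), Y2 := node(app(A, A), node(0, n, k), k).
Bind A := n; substituting into the remaining equation gives: S = node(app(node(app(n, n), node(0, n, k), k), 0), false, s(false)). Substituting into the earlier bindings gives B := node(app(n, n), node(0, n, k), k), Y2 := node(app(n, n), node(0, n, k), k), X2 := n.
Bind S := node(app(node(app(n, n), node(0, n, k), k), 0), false, s(false)).
No equations remain and no clash or occurs-check failure arose, so a unifier exists.

YES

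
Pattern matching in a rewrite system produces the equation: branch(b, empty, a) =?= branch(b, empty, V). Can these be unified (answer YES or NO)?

YES

Decompose branch/3: b =?= b,  empty =?= empty,  a =?= V.
Delete trivial equation b =?= b.
Delete trivial equation empty =?= empty.
Bind V := a.
No equations remain and no clash or occurs-check failure arose, so a unifier exists.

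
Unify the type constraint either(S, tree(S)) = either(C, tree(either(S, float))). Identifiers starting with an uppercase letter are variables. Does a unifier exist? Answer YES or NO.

NO

Decompose either/2: S = C,  tree(S) = tree(either(S, float)).
Bind S := C; substituting into the remaining equation gives: tree(C) = tree(either(C, float)).
Decompose tree/1: C = either(C, float).
Occurs check fails: C occurs in either(C, float); the equation C = either(C, float) has no finite solution.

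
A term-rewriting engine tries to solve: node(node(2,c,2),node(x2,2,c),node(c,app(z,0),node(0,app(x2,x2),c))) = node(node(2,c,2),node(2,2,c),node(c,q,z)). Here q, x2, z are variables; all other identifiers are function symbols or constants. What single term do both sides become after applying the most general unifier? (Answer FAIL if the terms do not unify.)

node(node(2,c,2),node(2,2,c),node(c,app(node(0,app(2,2),c),0),node(0,app(2,2),c)))

Decompose node/3: node(2,c,2) = node(2,c,2),  node(x2,2,c) = node(2,2,c),  node(c,app(z,0),node(0,app(x2,x2),c)) = node(c,q,z).
Delete trivial equation node(2,c,2) = node(2,c,2).
Decompose node/3: x2 = 2,  2 = 2,  c = c.
Bind x2 := 2; substituting into the one remaining equation that mentions x2 gives: node(c,app(z,0),node(0,app(2,2),c)) = node(c,q,z).
Delete trivial equation 2 = 2.
Delete trivial equation c = c.
Decompose node/3: c = c,  app(z,0) = q,  node(0,app(2,2),c) = z.
Delete trivial equation c = c.
Bind q := app(z,0); no other remaining equation mentions q.
Bind z := node(0,app(2,2),c). Substituting into the earlier binding gives q := app(node(0,app(2,2),c),0).
Applying the MGU to either side gives node(node(2,c,2),node(2,2,c),node(c,app(node(0,app(2,2),c),0),node(0,app(2,2),c))).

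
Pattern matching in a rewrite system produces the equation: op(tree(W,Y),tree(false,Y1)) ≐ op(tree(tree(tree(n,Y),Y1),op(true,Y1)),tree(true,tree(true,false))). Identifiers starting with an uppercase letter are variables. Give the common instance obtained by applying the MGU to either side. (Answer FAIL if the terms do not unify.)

FAIL

Decompose op/2: tree(W,Y) ≐ tree(tree(tree(n,Y),Y1),op(true,Y1)),  tree(false,Y1) ≐ tree(true,tree(true,false)).
Decompose tree/2: W ≐ tree(tree(n,Y),Y1),  Y ≐ op(true,Y1).
Bind W := tree(tree(n,Y),Y1); no other remaining equation mentions W.
Bind Y := op(true,Y1); no other remaining equation mentions Y. Substituting into the earlier binding gives W := tree(tree(n,op(true,Y1)),Y1).
Decompose tree/2: false ≐ true,  Y1 ≐ tree(true,false).
Clash: constants false and true differ; no unifier exists.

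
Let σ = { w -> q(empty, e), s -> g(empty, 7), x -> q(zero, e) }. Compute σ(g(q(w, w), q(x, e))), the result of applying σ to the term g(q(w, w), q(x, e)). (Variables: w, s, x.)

g(q(q(empty, e), q(empty, e)), q(q(zero, e), e))

Replace each occurrence of w with q(empty, e).
Replace each occurrence of x with q(zero, e).
Result: g(q(q(empty, e), q(empty, e)), q(q(zero, e), e)).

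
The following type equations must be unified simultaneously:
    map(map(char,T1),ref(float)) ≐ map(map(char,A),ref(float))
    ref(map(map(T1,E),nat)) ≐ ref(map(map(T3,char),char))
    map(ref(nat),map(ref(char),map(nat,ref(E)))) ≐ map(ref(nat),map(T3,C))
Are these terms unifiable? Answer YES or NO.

Decompose map/2: map(char,T1) ≐ map(char,A),  ref(float) ≐ ref(float).
Decompose map/2: char ≐ char,  T1 ≐ A.
Delete trivial equation char ≐ char.
Bind T1 := A; substituting into the one remaining equation that mentions T1 gives: ref(map(map(A,E),nat)) ≐ ref(map(map(T3,char),char)).
Delete trivial equation ref(float) ≐ ref(float).
Decompose ref/1: map(map(A,E),nat) ≐ map(map(T3,char),char).
Decompose map/2: map(A,E) ≐ map(T3,char),  nat ≐ char.
Decompose map/2: A ≐ T3,  E ≐ char.
Bind A := T3; no other remaining equation mentions A. Substituting into the earlier binding gives T1 := T3.
Bind E := char; substituting into the one remaining equation that mentions E gives: map(ref(nat),map(ref(char),map(nat,ref(char)))) ≐ map(ref(nat),map(T3,C)).
Clash: constants nat and char differ; no unifier exists.

NO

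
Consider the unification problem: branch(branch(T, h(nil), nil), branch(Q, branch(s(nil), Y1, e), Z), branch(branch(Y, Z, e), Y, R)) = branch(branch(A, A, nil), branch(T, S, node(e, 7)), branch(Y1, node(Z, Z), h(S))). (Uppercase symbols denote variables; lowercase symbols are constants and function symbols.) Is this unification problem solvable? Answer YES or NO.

YES

Decompose branch/3: branch(T, h(nil), nil) = branch(A, A, nil),  branch(Q, branch(s(nil), Y1, e), Z) = branch(T, S, node(e, 7)),  branch(branch(Y, Z, e), Y, R) = branch(Y1, node(Z, Z), h(S)).
Decompose branch/3: T = A,  h(nil) = A,  nil = nil.
Bind T := A; substituting into the one remaining equation that mentions T gives: branch(Q, branch(s(nil), Y1, e), Z) = branch(A, S, node(e, 7)).
Bind A := h(nil); substituting into the one remaining equation that mentions A gives: branch(Q, branch(s(nil), Y1, e), Z) = branch(h(nil), S, node(e, 7)). Substituting into the earlier binding gives T := h(nil).
Delete trivial equation nil = nil.
Decompose branch/3: Q = h(nil),  branch(s(nil), Y1, e) = S,  Z = node(e, 7).
Bind Q := h(nil); no other remaining equation mentions Q.
Bind S := branch(s(nil), Y1, e); substituting into the one remaining equation that mentions S gives: branch(branch(Y, Z, e), Y, R) = branch(Y1, node(Z, Z), h(branch(s(nil), Y1, e))).
Bind Z := node(e, 7); substituting into the remaining equation gives: branch(branch(Y, node(e, 7), e), Y, R) = branch(Y1, node(node(e, 7), node(e, 7)), h(branch(s(nil), Y1, e))).
Decompose branch/3: branch(Y, node(e, 7), e) = Y1,  Y = node(node(e, 7), node(e, 7)),  R = h(branch(s(nil), Y1, e)).
Bind Y1 := branch(Y, node(e, 7), e); substituting into the one remaining equation that mentions Y1 gives: R = h(branch(s(nil), branch(Y, node(e, 7), e), e)). Substituting into the earlier binding gives S := branch(s(nil), branch(Y, node(e, 7), e), e).
Bind Y := node(node(e, 7), node(e, 7)); substituting into the remaining equation gives: R = h(branch(s(nil), branch(node(node(e, 7), node(e, 7)), node(e, 7), e), e)). Substituting into the earlier bindings gives S := branch(s(nil), branch(node(node(e, 7), node(e, 7)), node(e, 7), e), e), Y1 := branch(node(node(e, 7), node(e, 7)), node(e, 7), e).
Bind R := h(branch(s(nil), branch(node(node(e, 7), node(e, 7)), node(e, 7), e), e)).
No equations remain and no clash or occurs-check failure arose, so a unifier exists.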